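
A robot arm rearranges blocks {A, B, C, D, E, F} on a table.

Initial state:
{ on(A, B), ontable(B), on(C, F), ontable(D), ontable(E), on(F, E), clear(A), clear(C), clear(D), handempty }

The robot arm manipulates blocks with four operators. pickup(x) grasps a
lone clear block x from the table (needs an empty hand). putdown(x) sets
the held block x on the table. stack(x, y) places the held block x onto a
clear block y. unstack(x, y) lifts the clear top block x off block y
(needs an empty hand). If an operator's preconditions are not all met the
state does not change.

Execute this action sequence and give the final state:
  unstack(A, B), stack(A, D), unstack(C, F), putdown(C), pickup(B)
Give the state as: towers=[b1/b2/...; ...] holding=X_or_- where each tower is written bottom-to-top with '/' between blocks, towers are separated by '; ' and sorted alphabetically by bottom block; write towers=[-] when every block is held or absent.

step 1 (unstack(A, B)): towers=[B; D; E/F/C] holding=A
step 2 (stack(A, D)): towers=[B; D/A; E/F/C] holding=-
step 3 (unstack(C, F)): towers=[B; D/A; E/F] holding=C
step 4 (putdown(C)): towers=[B; C; D/A; E/F] holding=-
step 5 (pickup(B)): towers=[C; D/A; E/F] holding=B

towers=[C; D/A; E/F] holding=B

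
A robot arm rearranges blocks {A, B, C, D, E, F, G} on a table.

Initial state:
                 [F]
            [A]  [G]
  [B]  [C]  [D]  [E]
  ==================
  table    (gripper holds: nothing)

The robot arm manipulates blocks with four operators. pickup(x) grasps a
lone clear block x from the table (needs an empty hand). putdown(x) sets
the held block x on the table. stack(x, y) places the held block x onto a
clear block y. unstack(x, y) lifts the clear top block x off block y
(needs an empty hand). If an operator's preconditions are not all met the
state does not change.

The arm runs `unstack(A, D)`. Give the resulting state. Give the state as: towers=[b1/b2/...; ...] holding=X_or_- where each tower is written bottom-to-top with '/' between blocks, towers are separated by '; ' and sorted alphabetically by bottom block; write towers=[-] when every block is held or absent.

towers=[B; C; D; E/G/F] holding=A

before: towers=[B; C; D/A; E/G/F] holding=-
pre[unstack(A, D)]: on(A,D) ok, clear(A) ok, handempty ok
all met → apply unstack(A, D)
after:  towers=[B; C; D; E/G/F] holding=A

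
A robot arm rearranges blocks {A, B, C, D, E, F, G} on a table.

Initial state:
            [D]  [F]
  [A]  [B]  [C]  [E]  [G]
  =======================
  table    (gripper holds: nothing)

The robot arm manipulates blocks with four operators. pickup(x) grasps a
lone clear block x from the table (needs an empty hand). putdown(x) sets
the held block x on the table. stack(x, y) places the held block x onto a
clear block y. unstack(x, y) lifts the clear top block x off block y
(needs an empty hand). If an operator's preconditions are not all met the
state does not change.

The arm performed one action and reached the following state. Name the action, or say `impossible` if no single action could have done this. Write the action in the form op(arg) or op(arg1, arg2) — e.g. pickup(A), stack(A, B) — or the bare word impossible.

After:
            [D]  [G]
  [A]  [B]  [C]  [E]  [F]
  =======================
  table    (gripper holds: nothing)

target: towers=[A; B; C/D; E/G; F] holding=-
         pickup(B) → towers=[A; C/D; E/F; G] holding=B
     unstack(F, E) → towers=[A; B; C/D; E; G] holding=F
         pickup(G) → towers=[A; B; C/D; E/F] holding=G
     unstack(D, C) → towers=[A; B; C; E/F; G] holding=D
         pickup(A) → towers=[B; C/D; E/F; G] holding=A
none of the 5 applicable actions match → impossible

impossible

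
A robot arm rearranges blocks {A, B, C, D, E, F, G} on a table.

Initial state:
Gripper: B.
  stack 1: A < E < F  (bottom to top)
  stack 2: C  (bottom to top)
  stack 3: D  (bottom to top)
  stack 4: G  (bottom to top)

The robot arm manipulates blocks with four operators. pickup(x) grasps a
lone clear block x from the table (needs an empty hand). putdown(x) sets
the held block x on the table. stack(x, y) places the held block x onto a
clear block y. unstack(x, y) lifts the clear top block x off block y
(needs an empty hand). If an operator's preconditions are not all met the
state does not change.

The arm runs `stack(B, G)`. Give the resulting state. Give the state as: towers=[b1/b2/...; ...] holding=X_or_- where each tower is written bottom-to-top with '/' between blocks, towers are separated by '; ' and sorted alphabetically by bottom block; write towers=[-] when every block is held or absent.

towers=[A/E/F; C; D; G/B] holding=-

before: towers=[A/E/F; C; D; G] holding=B
pre[stack(B, G)]: holding(B) ✓, clear(G) ✓, B≠G ✓
all met → apply stack(B, G)
after:  towers=[A/E/F; C; D; G/B] holding=-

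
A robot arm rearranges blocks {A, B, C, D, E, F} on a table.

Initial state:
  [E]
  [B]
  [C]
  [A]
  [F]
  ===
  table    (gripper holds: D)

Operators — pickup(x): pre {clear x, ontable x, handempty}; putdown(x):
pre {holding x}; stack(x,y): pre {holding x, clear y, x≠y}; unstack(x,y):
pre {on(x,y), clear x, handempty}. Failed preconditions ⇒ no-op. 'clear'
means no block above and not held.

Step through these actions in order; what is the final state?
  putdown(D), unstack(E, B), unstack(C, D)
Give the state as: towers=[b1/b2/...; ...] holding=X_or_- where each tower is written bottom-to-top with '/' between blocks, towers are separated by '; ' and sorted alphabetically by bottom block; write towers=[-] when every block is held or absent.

step 1 (putdown(D)): towers=[D; F/A/C/B/E] holding=-
step 2 (unstack(E, B)): towers=[D; F/A/C/B] holding=E
step 3 (unstack(C, D)) [no-op]: towers=[D; F/A/C/B] holding=E

towers=[D; F/A/C/B] holding=E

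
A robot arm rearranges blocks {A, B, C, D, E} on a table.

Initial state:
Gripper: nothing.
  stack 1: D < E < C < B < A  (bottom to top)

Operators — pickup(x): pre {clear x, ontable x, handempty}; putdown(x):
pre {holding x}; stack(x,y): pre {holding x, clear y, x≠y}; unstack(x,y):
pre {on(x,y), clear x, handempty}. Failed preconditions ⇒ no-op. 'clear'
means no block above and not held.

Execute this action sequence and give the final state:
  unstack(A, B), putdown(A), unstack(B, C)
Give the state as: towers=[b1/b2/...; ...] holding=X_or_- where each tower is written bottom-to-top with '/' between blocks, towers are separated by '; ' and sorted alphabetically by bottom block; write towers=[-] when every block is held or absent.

step 1 (unstack(A, B)): towers=[D/E/C/B] holding=A
step 2 (putdown(A)): towers=[A; D/E/C/B] holding=-
step 3 (unstack(B, C)): towers=[A; D/E/C] holding=B

towers=[A; D/E/C] holding=B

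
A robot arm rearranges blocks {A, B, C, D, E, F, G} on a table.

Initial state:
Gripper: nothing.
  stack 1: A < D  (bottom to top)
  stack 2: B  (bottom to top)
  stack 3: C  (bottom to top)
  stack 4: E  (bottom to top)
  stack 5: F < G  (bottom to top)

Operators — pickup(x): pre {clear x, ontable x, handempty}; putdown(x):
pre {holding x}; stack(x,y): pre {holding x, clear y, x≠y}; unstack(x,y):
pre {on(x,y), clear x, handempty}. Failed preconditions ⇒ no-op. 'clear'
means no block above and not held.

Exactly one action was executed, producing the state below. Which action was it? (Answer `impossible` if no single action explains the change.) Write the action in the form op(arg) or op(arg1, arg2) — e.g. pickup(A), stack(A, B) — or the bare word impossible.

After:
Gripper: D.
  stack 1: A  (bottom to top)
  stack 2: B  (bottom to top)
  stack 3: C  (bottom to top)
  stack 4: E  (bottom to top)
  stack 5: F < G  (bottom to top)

target: towers=[A; B; C; E; F/G] holding=D
         pickup(B) → towers=[A/D; C; E; F/G] holding=B
     unstack(G, F) → towers=[A/D; B; C; E; F] holding=G
     unstack(D, A) → towers=[A; B; C; E; F/G] holding=D  ← match
         pickup(E) → towers=[A/D; B; C; F/G] holding=E
         pickup(C) → towers=[A/D; B; E; F/G] holding=C

unstack(D, A)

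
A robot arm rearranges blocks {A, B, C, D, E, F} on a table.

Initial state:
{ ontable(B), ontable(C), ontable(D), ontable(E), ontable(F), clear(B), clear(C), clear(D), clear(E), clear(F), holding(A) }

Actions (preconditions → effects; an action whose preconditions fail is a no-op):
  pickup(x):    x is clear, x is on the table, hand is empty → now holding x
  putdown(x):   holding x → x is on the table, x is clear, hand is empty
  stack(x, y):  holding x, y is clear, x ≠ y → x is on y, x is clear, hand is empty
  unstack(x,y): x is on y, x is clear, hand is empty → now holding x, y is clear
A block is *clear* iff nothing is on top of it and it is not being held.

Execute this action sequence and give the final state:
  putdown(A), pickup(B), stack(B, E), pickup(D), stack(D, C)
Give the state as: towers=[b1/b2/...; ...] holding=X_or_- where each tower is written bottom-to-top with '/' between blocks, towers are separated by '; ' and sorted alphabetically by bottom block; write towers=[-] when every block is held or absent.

towers=[A; C/D; E/B; F] holding=-

step 1 (putdown(A)): towers=[A; B; C; D; E; F] holding=-
step 2 (pickup(B)): towers=[A; C; D; E; F] holding=B
step 3 (stack(B, E)): towers=[A; C; D; E/B; F] holding=-
step 4 (pickup(D)): towers=[A; C; E/B; F] holding=D
step 5 (stack(D, C)): towers=[A; C/D; E/B; F] holding=-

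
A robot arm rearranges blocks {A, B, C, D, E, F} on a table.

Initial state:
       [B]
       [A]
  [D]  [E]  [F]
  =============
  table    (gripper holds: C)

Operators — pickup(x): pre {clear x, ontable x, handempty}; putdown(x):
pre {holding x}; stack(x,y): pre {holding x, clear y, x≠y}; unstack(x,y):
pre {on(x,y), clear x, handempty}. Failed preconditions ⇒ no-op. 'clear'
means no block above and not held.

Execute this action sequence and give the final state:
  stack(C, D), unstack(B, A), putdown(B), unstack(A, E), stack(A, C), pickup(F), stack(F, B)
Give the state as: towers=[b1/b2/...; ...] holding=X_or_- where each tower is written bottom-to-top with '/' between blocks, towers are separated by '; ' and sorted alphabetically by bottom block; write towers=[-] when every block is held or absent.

step 1 (stack(C, D)): towers=[D/C; E/A/B; F] holding=-
step 2 (unstack(B, A)): towers=[D/C; E/A; F] holding=B
step 3 (putdown(B)): towers=[B; D/C; E/A; F] holding=-
step 4 (unstack(A, E)): towers=[B; D/C; E; F] holding=A
step 5 (stack(A, C)): towers=[B; D/C/A; E; F] holding=-
step 6 (pickup(F)): towers=[B; D/C/A; E] holding=F
step 7 (stack(F, B)): towers=[B/F; D/C/A; E] holding=-

towers=[B/F; D/C/A; E] holding=-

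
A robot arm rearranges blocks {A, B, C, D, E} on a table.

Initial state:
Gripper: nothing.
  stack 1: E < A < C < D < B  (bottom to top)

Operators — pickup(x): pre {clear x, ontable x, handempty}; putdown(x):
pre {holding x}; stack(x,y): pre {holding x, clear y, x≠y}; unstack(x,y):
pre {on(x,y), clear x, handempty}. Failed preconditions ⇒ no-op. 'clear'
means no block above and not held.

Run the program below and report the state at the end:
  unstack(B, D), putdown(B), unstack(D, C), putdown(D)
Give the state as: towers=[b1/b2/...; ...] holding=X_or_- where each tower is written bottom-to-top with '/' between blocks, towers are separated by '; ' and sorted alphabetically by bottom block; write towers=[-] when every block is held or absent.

step 1 (unstack(B, D)): towers=[E/A/C/D] holding=B
step 2 (putdown(B)): towers=[B; E/A/C/D] holding=-
step 3 (unstack(D, C)): towers=[B; E/A/C] holding=D
step 4 (putdown(D)): towers=[B; D; E/A/C] holding=-

towers=[B; D; E/A/C] holding=-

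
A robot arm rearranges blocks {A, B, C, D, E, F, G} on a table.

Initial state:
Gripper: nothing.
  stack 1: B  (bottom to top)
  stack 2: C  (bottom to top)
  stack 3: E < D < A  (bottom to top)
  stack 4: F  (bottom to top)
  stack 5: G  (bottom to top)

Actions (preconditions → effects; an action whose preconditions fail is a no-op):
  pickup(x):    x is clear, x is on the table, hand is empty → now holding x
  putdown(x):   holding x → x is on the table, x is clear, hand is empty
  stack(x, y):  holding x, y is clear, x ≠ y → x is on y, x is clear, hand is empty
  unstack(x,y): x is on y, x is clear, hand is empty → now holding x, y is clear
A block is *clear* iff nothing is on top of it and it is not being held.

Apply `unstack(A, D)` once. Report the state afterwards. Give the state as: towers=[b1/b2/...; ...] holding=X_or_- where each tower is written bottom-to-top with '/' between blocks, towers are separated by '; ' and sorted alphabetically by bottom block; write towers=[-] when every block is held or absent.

towers=[B; C; E/D; F; G] holding=A

before: towers=[B; C; E/D/A; F; G] holding=-
pre[unstack(A, D)]: on(A,D) ✓, clear(A) ✓, handempty ✓
all met → apply unstack(A, D)
after:  towers=[B; C; E/D; F; G] holding=A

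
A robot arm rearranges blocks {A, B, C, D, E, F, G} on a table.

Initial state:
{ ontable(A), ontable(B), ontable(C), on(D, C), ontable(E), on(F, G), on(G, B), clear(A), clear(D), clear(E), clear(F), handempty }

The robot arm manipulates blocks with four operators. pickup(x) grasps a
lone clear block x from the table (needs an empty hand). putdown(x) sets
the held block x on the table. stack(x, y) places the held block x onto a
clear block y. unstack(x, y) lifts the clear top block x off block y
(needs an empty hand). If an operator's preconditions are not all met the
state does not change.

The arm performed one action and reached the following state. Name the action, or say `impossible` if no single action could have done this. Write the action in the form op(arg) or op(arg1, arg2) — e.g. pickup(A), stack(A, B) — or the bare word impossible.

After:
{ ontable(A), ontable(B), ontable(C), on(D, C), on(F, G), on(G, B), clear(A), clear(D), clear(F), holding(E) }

pickup(E)

target: towers=[A; B/G/F; C/D] holding=E
     unstack(F, G) → towers=[A; B/G; C/D; E] holding=F
     unstack(D, C) → towers=[A; B/G/F; C; E] holding=D
         pickup(A) → towers=[B/G/F; C/D; E] holding=A
         pickup(E) → towers=[A; B/G/F; C/D] holding=E  ← match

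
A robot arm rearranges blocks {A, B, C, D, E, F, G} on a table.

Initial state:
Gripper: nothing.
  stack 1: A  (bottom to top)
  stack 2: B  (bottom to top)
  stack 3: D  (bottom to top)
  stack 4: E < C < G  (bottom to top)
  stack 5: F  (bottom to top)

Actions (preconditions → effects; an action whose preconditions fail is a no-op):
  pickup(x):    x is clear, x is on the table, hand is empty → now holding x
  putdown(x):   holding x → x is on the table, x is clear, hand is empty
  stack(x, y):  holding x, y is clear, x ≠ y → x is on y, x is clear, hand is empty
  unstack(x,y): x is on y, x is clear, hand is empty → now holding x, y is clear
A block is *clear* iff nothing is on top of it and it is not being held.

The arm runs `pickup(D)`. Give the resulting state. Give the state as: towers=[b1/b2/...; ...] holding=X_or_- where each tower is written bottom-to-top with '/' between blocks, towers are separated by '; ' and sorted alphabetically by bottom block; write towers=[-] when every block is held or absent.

towers=[A; B; E/C/G; F] holding=D

before: towers=[A; B; D; E/C/G; F] holding=-
pre[pickup(D)]: clear(D) yes, ontable(D) yes, handempty yes
all met → apply pickup(D)
after:  towers=[A; B; E/C/G; F] holding=D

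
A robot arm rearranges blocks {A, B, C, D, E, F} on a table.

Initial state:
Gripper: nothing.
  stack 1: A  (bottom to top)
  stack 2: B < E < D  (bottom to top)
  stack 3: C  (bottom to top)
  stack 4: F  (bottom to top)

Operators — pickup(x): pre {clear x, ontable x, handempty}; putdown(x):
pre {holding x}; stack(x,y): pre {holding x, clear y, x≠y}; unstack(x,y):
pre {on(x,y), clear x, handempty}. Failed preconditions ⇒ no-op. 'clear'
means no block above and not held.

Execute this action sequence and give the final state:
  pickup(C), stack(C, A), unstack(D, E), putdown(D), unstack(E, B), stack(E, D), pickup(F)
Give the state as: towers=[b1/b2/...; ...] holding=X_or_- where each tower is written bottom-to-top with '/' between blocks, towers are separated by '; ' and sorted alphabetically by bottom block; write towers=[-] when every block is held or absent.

towers=[A/C; B; D/E] holding=F

step 1 (pickup(C)): towers=[A; B/E/D; F] holding=C
step 2 (stack(C, A)): towers=[A/C; B/E/D; F] holding=-
step 3 (unstack(D, E)): towers=[A/C; B/E; F] holding=D
step 4 (putdown(D)): towers=[A/C; B/E; D; F] holding=-
step 5 (unstack(E, B)): towers=[A/C; B; D; F] holding=E
step 6 (stack(E, D)): towers=[A/C; B; D/E; F] holding=-
step 7 (pickup(F)): towers=[A/C; B; D/E] holding=F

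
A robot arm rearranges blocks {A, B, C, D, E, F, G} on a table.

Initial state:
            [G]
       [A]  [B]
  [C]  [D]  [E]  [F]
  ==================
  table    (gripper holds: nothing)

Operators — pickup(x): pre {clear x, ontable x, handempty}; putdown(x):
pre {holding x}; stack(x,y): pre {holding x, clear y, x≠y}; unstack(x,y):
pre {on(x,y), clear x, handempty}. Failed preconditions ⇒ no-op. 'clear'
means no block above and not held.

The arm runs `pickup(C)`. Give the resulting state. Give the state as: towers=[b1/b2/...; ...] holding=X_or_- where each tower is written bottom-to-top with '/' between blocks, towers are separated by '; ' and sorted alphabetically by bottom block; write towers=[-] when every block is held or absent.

towers=[D/A; E/B/G; F] holding=C

before: towers=[C; D/A; E/B/G; F] holding=-
pre[pickup(C)]: clear(C) yes, ontable(C) yes, handempty yes
all met → apply pickup(C)
after:  towers=[D/A; E/B/G; F] holding=C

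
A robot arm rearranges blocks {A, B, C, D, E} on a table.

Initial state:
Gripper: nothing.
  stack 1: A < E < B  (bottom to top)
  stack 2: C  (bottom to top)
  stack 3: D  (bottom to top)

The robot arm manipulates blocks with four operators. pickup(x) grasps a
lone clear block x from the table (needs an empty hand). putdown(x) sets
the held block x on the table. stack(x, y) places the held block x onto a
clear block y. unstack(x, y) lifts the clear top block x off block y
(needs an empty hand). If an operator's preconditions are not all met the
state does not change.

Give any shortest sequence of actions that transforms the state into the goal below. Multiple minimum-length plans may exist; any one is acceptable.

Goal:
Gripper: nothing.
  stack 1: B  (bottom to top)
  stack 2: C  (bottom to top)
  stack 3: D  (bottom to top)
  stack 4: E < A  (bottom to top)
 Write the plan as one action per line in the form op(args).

step 1 (unstack(B, E)): towers=[A/E; C; D] holding=B
step 2 (putdown(B)): towers=[A/E; B; C; D] holding=-
step 3 (unstack(E, A)): towers=[A; B; C; D] holding=E
step 4 (putdown(E)): towers=[A; B; C; D; E] holding=-
step 5 (pickup(A)): towers=[B; C; D; E] holding=A
step 6 (stack(A, E)): towers=[B; C; D; E/A] holding=-
goal check: towers=[B; C; D; E/A] holding=- — reached (length 6, optimal by BFS)

unstack(B, E)
putdown(B)
unstack(E, A)
putdown(E)
pickup(A)
stack(A, E)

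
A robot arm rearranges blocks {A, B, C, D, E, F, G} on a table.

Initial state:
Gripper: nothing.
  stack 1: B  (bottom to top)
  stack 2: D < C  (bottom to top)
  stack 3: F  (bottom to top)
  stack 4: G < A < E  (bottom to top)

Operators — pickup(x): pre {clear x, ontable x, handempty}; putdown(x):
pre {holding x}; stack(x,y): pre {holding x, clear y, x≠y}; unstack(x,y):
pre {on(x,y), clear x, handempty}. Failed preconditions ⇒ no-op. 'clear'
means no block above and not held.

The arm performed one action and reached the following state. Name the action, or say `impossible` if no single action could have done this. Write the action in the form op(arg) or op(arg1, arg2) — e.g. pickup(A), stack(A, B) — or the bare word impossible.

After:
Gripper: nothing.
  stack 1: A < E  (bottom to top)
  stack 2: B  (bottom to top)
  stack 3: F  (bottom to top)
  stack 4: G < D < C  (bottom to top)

impossible

target: towers=[A/E; B; F; G/D/C] holding=-
         pickup(B) → towers=[D/C; F; G/A/E] holding=B
         pickup(F) → towers=[B; D/C; G/A/E] holding=F
     unstack(E, A) → towers=[B; D/C; F; G/A] holding=E
     unstack(C, D) → towers=[B; D; F; G/A/E] holding=C
none of the 4 applicable actions match → impossible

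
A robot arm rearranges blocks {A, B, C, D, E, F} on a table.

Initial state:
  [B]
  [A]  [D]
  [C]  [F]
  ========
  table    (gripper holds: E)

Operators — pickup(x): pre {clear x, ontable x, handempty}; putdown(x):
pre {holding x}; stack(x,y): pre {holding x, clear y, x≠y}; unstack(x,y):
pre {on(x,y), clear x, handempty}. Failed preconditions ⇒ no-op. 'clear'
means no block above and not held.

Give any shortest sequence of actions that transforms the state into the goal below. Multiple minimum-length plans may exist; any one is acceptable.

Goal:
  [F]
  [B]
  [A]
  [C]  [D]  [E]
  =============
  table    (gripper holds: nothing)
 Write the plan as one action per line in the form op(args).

putdown(E)
unstack(D, F)
putdown(D)
pickup(F)
stack(F, B)

step 1 (putdown(E)): towers=[C/A/B; E; F/D] holding=-
step 2 (unstack(D, F)): towers=[C/A/B; E; F] holding=D
step 3 (putdown(D)): towers=[C/A/B; D; E; F] holding=-
step 4 (pickup(F)): towers=[C/A/B; D; E] holding=F
step 5 (stack(F, B)): towers=[C/A/B/F; D; E] holding=-
goal check: towers=[C/A/B/F; D; E] holding=- — reached (length 5, optimal by BFS)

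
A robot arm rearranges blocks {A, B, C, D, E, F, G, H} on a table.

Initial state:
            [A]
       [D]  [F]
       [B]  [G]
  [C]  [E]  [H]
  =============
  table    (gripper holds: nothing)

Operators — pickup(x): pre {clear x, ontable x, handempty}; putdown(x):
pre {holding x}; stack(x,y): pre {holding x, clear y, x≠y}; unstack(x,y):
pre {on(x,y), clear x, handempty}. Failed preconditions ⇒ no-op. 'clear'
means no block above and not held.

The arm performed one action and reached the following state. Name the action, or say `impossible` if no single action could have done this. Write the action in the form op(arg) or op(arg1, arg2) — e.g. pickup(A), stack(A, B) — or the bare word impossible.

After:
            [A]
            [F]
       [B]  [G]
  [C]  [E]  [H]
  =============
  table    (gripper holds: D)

target: towers=[C; E/B; H/G/F/A] holding=D
     unstack(A, F) → towers=[C; E/B/D; H/G/F] holding=A
     unstack(D, B) → towers=[C; E/B; H/G/F/A] holding=D  ← match
         pickup(C) → towers=[E/B/D; H/G/F/A] holding=C

unstack(D, B)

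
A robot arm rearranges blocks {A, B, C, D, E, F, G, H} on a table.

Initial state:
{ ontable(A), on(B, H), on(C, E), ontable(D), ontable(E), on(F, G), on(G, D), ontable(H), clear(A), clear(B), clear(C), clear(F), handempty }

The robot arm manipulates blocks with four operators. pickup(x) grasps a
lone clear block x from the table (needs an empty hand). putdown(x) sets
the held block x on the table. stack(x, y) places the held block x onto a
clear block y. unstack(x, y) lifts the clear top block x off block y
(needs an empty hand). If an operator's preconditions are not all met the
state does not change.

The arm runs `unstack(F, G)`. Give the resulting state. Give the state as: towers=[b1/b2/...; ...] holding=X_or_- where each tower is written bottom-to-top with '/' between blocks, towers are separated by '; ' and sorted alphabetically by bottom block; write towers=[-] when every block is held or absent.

towers=[A; D/G; E/C; H/B] holding=F

before: towers=[A; D/G/F; E/C; H/B] holding=-
pre[unstack(F, G)]: on(F,G) ok, clear(F) ok, handempty ok
all met → apply unstack(F, G)
after:  towers=[A; D/G; E/C; H/B] holding=F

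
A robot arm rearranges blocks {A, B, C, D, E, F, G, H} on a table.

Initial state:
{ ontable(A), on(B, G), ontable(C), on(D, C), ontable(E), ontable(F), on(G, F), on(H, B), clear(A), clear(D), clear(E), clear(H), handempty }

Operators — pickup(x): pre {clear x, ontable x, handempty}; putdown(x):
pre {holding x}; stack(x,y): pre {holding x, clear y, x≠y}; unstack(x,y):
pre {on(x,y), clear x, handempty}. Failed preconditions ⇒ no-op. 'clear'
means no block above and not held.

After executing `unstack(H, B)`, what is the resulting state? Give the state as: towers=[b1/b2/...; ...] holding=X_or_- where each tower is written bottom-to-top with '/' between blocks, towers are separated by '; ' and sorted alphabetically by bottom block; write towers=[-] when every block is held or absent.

towers=[A; C/D; E; F/G/B] holding=H

before: towers=[A; C/D; E; F/G/B/H] holding=-
pre[unstack(H, B)]: on(H,B) ✓, clear(H) ✓, handempty ✓
all met → apply unstack(H, B)
after:  towers=[A; C/D; E; F/G/B] holding=H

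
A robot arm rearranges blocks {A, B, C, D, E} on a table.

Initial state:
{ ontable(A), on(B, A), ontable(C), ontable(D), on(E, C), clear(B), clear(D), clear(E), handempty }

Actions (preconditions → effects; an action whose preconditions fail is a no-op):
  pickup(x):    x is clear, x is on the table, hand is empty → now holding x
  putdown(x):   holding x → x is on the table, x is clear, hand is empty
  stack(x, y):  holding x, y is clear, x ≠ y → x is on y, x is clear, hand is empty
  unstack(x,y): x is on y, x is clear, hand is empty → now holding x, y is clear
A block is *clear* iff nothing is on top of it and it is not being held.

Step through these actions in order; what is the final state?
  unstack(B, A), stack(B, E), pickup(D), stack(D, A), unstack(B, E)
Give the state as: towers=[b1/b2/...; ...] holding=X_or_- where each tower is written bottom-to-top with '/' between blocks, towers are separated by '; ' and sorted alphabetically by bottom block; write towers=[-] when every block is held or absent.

towers=[A/D; C/E] holding=B

step 1 (unstack(B, A)): towers=[A; C/E; D] holding=B
step 2 (stack(B, E)): towers=[A; C/E/B; D] holding=-
step 3 (pickup(D)): towers=[A; C/E/B] holding=D
step 4 (stack(D, A)): towers=[A/D; C/E/B] holding=-
step 5 (unstack(B, E)): towers=[A/D; C/E] holding=B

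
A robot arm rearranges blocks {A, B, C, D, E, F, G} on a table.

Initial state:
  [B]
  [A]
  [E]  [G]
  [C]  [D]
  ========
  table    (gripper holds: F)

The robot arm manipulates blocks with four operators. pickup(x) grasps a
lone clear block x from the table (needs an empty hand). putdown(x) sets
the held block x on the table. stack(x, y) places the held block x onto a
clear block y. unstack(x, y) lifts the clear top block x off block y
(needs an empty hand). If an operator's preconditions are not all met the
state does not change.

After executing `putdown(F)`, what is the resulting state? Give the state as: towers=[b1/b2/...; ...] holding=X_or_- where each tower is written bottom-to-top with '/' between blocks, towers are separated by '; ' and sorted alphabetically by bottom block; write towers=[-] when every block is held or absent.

towers=[C/E/A/B; D/G; F] holding=-

before: towers=[C/E/A/B; D/G] holding=F
pre[putdown(F)]: holding(F) yes
all met → apply putdown(F)
after:  towers=[C/E/A/B; D/G; F] holding=-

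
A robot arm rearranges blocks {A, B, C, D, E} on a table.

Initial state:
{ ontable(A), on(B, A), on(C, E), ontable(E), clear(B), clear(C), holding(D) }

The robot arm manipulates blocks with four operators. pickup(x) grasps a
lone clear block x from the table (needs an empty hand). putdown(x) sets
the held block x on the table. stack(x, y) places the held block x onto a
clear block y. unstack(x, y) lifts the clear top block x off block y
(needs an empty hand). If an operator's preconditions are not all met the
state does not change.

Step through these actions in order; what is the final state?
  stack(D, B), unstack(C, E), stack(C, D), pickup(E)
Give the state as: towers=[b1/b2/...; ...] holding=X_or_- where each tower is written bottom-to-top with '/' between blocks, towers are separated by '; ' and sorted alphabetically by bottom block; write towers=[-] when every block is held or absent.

step 1 (stack(D, B)): towers=[A/B/D; E/C] holding=-
step 2 (unstack(C, E)): towers=[A/B/D; E] holding=C
step 3 (stack(C, D)): towers=[A/B/D/C; E] holding=-
step 4 (pickup(E)): towers=[A/B/D/C] holding=E

towers=[A/B/D/C] holding=E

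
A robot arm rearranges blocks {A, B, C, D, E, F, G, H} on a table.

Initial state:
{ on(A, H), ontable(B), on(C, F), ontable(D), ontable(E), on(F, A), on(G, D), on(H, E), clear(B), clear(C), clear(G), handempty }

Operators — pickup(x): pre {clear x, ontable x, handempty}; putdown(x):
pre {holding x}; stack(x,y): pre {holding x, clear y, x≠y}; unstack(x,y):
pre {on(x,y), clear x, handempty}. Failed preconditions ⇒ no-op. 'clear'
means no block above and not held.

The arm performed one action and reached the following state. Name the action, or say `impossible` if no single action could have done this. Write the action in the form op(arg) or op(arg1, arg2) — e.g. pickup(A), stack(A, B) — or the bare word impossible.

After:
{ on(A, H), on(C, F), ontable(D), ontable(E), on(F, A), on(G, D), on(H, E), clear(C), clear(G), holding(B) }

target: towers=[D/G; E/H/A/F/C] holding=B
     unstack(G, D) → towers=[B; D; E/H/A/F/C] holding=G
         pickup(B) → towers=[D/G; E/H/A/F/C] holding=B  ← match
     unstack(C, F) → towers=[B; D/G; E/H/A/F] holding=C

pickup(B)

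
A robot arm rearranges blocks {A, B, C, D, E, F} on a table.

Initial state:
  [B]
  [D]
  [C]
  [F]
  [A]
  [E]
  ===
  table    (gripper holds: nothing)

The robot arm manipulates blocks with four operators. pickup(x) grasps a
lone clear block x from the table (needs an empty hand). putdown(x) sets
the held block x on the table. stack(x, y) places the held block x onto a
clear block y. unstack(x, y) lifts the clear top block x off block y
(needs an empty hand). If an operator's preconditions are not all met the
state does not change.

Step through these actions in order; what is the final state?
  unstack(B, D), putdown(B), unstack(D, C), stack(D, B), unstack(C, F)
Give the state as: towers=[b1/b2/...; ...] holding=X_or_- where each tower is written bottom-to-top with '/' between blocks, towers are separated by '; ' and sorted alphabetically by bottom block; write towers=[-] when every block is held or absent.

step 1 (unstack(B, D)): towers=[E/A/F/C/D] holding=B
step 2 (putdown(B)): towers=[B; E/A/F/C/D] holding=-
step 3 (unstack(D, C)): towers=[B; E/A/F/C] holding=D
step 4 (stack(D, B)): towers=[B/D; E/A/F/C] holding=-
step 5 (unstack(C, F)): towers=[B/D; E/A/F] holding=C

towers=[B/D; E/A/F] holding=C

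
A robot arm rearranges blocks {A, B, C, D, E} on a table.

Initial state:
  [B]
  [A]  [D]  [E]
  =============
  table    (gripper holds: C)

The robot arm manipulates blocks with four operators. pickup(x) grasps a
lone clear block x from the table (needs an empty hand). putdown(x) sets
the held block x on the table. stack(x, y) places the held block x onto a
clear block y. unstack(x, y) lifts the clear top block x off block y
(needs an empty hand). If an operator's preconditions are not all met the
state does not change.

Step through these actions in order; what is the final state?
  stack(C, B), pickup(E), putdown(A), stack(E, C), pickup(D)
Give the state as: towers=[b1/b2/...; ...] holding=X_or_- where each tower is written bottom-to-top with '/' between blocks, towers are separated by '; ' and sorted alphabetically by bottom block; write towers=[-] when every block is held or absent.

step 1 (stack(C, B)): towers=[A/B/C; D; E] holding=-
step 2 (pickup(E)): towers=[A/B/C; D] holding=E
step 3 (putdown(A)) [no-op]: towers=[A/B/C; D] holding=E
step 4 (stack(E, C)): towers=[A/B/C/E; D] holding=-
step 5 (pickup(D)): towers=[A/B/C/E] holding=D

towers=[A/B/C/E] holding=D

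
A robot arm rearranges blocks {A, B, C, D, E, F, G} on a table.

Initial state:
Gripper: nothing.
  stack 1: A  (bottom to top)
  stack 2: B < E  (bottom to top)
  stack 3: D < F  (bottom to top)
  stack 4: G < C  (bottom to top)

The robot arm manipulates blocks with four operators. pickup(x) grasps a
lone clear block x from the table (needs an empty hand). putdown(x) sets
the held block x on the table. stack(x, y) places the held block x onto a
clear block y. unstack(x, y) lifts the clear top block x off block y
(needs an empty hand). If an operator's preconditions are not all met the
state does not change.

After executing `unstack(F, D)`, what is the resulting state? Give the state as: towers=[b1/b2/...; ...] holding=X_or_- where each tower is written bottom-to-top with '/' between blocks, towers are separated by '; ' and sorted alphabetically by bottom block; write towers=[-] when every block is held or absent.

before: towers=[A; B/E; D/F; G/C] holding=-
pre[unstack(F, D)]: on(F,D) ✓, clear(F) ✓, handempty ✓
all met → apply unstack(F, D)
after:  towers=[A; B/E; D; G/C] holding=F

towers=[A; B/E; D; G/C] holding=F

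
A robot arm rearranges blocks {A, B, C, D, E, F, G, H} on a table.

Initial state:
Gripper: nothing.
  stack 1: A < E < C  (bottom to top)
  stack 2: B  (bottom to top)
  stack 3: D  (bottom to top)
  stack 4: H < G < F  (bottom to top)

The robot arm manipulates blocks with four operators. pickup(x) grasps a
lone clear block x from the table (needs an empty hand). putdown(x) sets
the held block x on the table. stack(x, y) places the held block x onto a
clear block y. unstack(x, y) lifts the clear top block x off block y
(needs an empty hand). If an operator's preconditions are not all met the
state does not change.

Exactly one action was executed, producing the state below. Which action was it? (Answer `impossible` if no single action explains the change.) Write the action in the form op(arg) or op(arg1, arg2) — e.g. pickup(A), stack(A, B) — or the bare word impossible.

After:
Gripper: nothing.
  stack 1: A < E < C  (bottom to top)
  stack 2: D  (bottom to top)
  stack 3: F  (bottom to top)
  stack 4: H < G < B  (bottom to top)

impossible

target: towers=[A/E/C; D; F; H/G/B] holding=-
         pickup(B) → towers=[A/E/C; D; H/G/F] holding=B
     unstack(F, G) → towers=[A/E/C; B; D; H/G] holding=F
         pickup(D) → towers=[A/E/C; B; H/G/F] holding=D
     unstack(C, E) → towers=[A/E; B; D; H/G/F] holding=C
none of the 4 applicable actions match → impossible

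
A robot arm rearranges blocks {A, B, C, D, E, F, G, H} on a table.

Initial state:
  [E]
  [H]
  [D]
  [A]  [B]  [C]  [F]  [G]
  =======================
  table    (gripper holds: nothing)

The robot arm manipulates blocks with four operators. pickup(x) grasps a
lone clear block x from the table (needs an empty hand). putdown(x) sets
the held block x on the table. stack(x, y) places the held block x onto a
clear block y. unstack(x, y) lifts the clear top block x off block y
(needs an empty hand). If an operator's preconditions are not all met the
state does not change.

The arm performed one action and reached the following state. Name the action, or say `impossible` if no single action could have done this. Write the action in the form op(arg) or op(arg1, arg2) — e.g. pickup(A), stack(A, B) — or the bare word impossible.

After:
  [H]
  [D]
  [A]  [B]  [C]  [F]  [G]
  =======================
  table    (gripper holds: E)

target: towers=[A/D/H; B; C; F; G] holding=E
         pickup(G) → towers=[A/D/H/E; B; C; F] holding=G
     unstack(E, H) → towers=[A/D/H; B; C; F; G] holding=E  ← match
         pickup(B) → towers=[A/D/H/E; C; F; G] holding=B
         pickup(F) → towers=[A/D/H/E; B; C; G] holding=F
         pickup(C) → towers=[A/D/H/E; B; F; G] holding=C

unstack(E, H)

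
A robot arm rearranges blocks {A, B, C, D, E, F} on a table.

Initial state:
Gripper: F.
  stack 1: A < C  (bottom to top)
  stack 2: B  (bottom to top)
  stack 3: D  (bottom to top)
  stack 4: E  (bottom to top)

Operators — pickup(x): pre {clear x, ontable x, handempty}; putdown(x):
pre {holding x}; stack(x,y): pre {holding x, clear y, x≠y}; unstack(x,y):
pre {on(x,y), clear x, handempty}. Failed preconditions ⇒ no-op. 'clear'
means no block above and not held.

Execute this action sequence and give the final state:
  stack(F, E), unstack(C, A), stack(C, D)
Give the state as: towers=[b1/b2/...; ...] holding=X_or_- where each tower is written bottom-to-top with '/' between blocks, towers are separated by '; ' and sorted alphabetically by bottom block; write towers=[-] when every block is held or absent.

towers=[A; B; D/C; E/F] holding=-

step 1 (stack(F, E)): towers=[A/C; B; D; E/F] holding=-
step 2 (unstack(C, A)): towers=[A; B; D; E/F] holding=C
step 3 (stack(C, D)): towers=[A; B; D/C; E/F] holding=-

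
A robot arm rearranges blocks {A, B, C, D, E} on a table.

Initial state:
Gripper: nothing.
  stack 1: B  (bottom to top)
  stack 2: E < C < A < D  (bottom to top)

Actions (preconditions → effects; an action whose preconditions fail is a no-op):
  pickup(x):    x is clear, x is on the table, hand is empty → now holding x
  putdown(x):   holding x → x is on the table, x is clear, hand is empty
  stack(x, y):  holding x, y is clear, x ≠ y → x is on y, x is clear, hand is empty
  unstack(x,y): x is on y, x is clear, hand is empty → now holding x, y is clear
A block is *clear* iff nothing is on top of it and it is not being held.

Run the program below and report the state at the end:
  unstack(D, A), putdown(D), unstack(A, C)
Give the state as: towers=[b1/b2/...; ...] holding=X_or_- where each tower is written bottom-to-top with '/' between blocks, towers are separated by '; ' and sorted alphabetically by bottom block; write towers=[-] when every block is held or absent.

step 1 (unstack(D, A)): towers=[B; E/C/A] holding=D
step 2 (putdown(D)): towers=[B; D; E/C/A] holding=-
step 3 (unstack(A, C)): towers=[B; D; E/C] holding=A

towers=[B; D; E/C] holding=A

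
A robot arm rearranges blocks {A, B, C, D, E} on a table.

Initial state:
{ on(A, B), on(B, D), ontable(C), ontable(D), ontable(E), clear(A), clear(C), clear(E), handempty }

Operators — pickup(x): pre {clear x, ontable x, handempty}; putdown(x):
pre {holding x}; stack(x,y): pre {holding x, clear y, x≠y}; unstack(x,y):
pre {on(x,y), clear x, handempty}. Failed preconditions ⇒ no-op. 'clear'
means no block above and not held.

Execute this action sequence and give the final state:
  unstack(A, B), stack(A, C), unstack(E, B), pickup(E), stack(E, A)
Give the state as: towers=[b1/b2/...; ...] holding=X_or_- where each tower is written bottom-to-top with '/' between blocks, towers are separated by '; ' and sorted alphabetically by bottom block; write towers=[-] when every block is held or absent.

towers=[C/A/E; D/B] holding=-

step 1 (unstack(A, B)): towers=[C; D/B; E] holding=A
step 2 (stack(A, C)): towers=[C/A; D/B; E] holding=-
step 3 (unstack(E, B)) [no-op]: towers=[C/A; D/B; E] holding=-
step 4 (pickup(E)): towers=[C/A; D/B] holding=E
step 5 (stack(E, A)): towers=[C/A/E; D/B] holding=-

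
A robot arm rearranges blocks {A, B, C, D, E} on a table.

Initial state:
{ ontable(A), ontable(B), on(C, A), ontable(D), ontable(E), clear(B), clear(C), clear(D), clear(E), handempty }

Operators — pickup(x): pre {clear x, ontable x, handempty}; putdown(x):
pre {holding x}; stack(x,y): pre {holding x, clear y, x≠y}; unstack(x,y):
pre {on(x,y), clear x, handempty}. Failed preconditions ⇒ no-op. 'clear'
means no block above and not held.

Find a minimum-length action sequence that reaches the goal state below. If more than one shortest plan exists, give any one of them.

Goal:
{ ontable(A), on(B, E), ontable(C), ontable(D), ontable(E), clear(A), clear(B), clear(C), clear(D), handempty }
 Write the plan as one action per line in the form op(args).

pickup(B)
stack(B, E)
unstack(C, A)
putdown(C)

step 1 (pickup(B)): towers=[A/C; D; E] holding=B
step 2 (stack(B, E)): towers=[A/C; D; E/B] holding=-
step 3 (unstack(C, A)): towers=[A; D; E/B] holding=C
step 4 (putdown(C)): towers=[A; C; D; E/B] holding=-
goal check: towers=[A; C; D; E/B] holding=- — reached (length 4, optimal by BFS)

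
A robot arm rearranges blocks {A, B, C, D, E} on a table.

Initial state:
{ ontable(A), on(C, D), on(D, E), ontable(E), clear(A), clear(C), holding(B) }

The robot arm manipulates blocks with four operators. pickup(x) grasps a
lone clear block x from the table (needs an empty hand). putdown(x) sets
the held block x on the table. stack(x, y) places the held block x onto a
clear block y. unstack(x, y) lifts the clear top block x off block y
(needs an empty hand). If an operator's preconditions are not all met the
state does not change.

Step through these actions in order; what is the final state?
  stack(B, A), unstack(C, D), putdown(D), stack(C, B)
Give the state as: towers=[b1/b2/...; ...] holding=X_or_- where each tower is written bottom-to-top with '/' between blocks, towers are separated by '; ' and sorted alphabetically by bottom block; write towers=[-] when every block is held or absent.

step 1 (stack(B, A)): towers=[A/B; E/D/C] holding=-
step 2 (unstack(C, D)): towers=[A/B; E/D] holding=C
step 3 (putdown(D)) [no-op]: towers=[A/B; E/D] holding=C
step 4 (stack(C, B)): towers=[A/B/C; E/D] holding=-

towers=[A/B/C; E/D] holding=-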